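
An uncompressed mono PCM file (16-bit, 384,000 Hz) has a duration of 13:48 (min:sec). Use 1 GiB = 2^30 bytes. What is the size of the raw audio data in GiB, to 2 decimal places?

Duration = 13:48 (min:sec) = 828 s.
Bytes = 384,000 samples/s × 828 s × 2 bytes/sample × 1 ch = 635,904,000 bytes.
635,904,000 / 1,073,741,824 = 0.59 GiB.

0.59 GiB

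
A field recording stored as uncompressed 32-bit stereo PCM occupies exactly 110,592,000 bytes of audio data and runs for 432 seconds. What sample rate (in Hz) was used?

Bytes = sample_rate × seconds × bytes_per_sample × channels.
sample_rate = 110,592,000 / (432 × 4 × 2) = 110,592,000 / 3,456 = 32,000 Hz.

32,000 Hz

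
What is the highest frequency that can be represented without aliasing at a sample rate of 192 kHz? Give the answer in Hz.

Nyquist frequency = sample rate / 2 = 192,000 / 2 = 96,000 Hz.

96,000 Hz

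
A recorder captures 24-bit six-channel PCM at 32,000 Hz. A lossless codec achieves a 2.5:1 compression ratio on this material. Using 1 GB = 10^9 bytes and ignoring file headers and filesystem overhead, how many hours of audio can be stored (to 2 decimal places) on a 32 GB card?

Uncompressed byte rate = 32,000 × 3 × 6 = 576,000 bytes/s.
After 2.5:1 compression, effective rate ≈ 230400 bytes/s.
Capacity = 32 × 1,000,000,000 = 32,000,000,000 bytes.
32,000,000,000 / effective rate ≈ 138888.89 s → 38.58 hours.

38.58 hours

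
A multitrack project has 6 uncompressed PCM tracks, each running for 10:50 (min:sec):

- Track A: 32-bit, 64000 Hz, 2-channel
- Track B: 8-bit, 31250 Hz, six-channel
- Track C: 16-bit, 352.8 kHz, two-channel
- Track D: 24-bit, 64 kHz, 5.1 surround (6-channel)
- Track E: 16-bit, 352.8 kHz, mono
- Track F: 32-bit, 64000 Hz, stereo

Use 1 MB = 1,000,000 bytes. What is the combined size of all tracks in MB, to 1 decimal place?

10:50 (min:sec) = 650 s.
Track A: 64,000 × 650 × 4 × 2 = 332,800,000 bytes.
Track B: 31,250 × 650 × 1 × 6 = 121,875,000 bytes.
Track C: 352,800 × 650 × 2 × 2 = 917,280,000 bytes.
Track D: 64,000 × 650 × 3 × 6 = 748,800,000 bytes.
Track E: 352,800 × 650 × 2 × 1 = 458,640,000 bytes.
Track F: 64,000 × 650 × 4 × 2 = 332,800,000 bytes.
Total = 2,912,195,000 bytes = 2912.2 MB.

2912.2 MB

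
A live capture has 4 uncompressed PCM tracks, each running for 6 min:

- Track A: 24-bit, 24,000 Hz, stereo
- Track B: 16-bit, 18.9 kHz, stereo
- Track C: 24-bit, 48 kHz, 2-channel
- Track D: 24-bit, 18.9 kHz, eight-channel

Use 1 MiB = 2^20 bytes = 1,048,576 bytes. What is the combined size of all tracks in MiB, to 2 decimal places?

6 min = 360 s.
Track A: 24,000 × 360 × 3 × 2 = 51,840,000 bytes.
Track B: 18,900 × 360 × 2 × 2 = 27,216,000 bytes.
Track C: 48,000 × 360 × 3 × 2 = 103,680,000 bytes.
Track D: 18,900 × 360 × 3 × 8 = 163,296,000 bytes.
Total = 346,032,000 bytes = 330.00 MiB.

330.00 MiB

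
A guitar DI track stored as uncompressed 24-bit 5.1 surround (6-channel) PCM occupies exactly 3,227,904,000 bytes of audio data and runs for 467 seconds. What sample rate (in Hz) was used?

384,000 Hz

Bytes = sample_rate × seconds × bytes_per_sample × channels.
sample_rate = 3,227,904,000 / (467 × 3 × 6) = 3,227,904,000 / 8,406 = 384,000 Hz.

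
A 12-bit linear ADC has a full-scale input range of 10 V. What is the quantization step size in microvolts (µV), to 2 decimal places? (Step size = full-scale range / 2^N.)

10 V / 2^12 = 10 / 4,096 V = 2441.41 µV.

2441.41 µV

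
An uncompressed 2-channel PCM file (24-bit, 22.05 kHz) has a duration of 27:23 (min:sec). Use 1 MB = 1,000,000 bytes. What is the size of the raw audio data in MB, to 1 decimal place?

Duration = 27:23 (min:sec) = 1,643 s.
Bytes = 22,050 samples/s × 1,643 s × 3 bytes/sample × 2 ch = 217,368,900 bytes.
217,368,900 / 1,000,000 = 217.4 MB.

217.4 MB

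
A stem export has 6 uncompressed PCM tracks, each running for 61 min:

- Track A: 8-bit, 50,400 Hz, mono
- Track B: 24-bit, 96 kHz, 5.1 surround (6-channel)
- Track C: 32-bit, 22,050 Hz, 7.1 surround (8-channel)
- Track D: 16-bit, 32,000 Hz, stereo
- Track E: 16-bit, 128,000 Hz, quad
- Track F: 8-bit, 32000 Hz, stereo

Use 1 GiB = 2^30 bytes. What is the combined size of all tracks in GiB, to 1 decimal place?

61 min = 3,660 s.
Track A: 50,400 × 3,660 × 1 × 1 = 184,464,000 bytes.
Track B: 96,000 × 3,660 × 3 × 6 = 6,324,480,000 bytes.
Track C: 22,050 × 3,660 × 4 × 8 = 2,582,496,000 bytes.
Track D: 32,000 × 3,660 × 2 × 2 = 468,480,000 bytes.
Track E: 128,000 × 3,660 × 2 × 4 = 3,747,840,000 bytes.
Track F: 32,000 × 3,660 × 1 × 2 = 234,240,000 bytes.
Total = 13,542,000,000 bytes = 12.6 GiB.

12.6 GiB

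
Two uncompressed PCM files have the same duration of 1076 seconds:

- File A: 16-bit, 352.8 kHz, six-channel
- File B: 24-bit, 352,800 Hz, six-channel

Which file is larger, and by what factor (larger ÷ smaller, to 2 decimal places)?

File B, by a factor of 1.50

File A: 352,800 × 2 × 6 = 4,233,600 bytes/s.
File B: 352,800 × 3 × 6 = 6,350,400 bytes/s.
File B is larger; ratio = 6,833,030,400 / 4,555,353,600 = 1.50.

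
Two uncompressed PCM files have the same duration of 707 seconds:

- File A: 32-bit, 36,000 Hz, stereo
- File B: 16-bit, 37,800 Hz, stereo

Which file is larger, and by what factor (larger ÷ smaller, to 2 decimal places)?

File A, by a factor of 1.90

File A: 36,000 × 4 × 2 = 288,000 bytes/s.
File B: 37,800 × 2 × 2 = 151,200 bytes/s.
File A is larger; ratio = 203,616,000 / 106,898,400 = 1.90.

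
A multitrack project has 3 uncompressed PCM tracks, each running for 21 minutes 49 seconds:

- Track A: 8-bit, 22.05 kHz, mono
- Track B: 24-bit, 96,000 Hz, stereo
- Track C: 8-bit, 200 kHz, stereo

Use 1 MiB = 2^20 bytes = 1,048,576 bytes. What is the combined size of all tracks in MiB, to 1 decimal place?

1245.9 MiB

21 minutes 49 seconds = 1,309 s.
Track A: 22,050 × 1,309 × 1 × 1 = 28,863,450 bytes.
Track B: 96,000 × 1,309 × 3 × 2 = 753,984,000 bytes.
Track C: 200,000 × 1,309 × 1 × 2 = 523,600,000 bytes.
Total = 1,306,447,450 bytes = 1245.9 MiB.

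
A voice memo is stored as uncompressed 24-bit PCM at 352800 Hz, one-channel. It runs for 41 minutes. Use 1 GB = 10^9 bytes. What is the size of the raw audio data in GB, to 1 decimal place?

Duration = 41 minutes = 2,460 s.
Bytes = 352,800 samples/s × 2,460 s × 3 bytes/sample × 1 ch = 2,603,664,000 bytes.
2,603,664,000 / 1,000,000,000 = 2.6 GB.

2.6 GB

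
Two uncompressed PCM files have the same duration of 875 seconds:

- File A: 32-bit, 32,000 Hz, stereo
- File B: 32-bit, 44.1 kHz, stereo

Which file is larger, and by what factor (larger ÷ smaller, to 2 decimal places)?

File B, by a factor of 1.38

File A: 32,000 × 4 × 2 = 256,000 bytes/s.
File B: 44,100 × 4 × 2 = 352,800 bytes/s.
File B is larger; ratio = 308,700,000 / 224,000,000 = 1.38.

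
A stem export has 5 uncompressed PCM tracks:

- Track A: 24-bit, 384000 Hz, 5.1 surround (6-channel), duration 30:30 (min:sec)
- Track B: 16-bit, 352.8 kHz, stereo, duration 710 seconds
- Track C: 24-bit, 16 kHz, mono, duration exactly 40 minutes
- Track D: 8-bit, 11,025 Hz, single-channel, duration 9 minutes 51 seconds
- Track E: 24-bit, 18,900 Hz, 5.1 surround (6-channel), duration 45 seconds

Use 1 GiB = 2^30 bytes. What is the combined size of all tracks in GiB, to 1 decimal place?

12.8 GiB

Track A: 30:30 (min:sec) = 1,830 s; 384,000 × 1,830 × 3 × 6 = 12,648,960,000 bytes.
Track B: 352,800 × 710 × 2 × 2 = 1,001,952,000 bytes.
Track C: exactly 40 minutes = 2,400 s; 16,000 × 2,400 × 3 × 1 = 115,200,000 bytes.
Track D: 9 minutes 51 seconds = 591 s; 11,025 × 591 × 1 × 1 = 6,515,775 bytes.
Track E: 18,900 × 45 × 3 × 6 = 15,309,000 bytes.
Total = 13,787,936,775 bytes = 12.8 GiB.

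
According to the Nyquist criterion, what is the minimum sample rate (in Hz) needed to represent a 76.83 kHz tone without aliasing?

153,660 Hz

Minimum sample rate = 2 × 76,830 Hz = 153,660 Hz.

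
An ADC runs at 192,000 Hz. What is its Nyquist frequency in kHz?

Nyquist frequency = sample rate / 2 = 192,000 / 2 = 96 kHz.

96 kHz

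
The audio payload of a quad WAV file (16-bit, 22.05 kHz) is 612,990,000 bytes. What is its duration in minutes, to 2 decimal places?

57.92 minutes

Byte rate = 22,050 × 2 × 4 = 176,400 bytes/s.
Duration = 612,990,000 / 176,400 = 3,475 s.
3,475 s / 60 = 57.92 minutes.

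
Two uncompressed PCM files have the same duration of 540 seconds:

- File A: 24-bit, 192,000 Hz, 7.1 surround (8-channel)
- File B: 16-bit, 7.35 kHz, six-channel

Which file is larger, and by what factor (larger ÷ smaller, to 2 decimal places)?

File A, by a factor of 52.24

File A: 192,000 × 3 × 8 = 4,608,000 bytes/s.
File B: 7,350 × 2 × 6 = 88,200 bytes/s.
File A is larger; ratio = 2,488,320,000 / 47,628,000 = 52.24.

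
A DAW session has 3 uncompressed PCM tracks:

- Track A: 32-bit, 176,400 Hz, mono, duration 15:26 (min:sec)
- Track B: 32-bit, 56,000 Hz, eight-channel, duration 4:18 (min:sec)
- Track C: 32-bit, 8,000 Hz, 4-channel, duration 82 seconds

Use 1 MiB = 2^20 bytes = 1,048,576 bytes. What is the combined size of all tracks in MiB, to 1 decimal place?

1074.0 MiB

Track A: 15:26 (min:sec) = 926 s; 176,400 × 926 × 4 × 1 = 653,385,600 bytes.
Track B: 4:18 (min:sec) = 258 s; 56,000 × 258 × 4 × 8 = 462,336,000 bytes.
Track C: 8,000 × 82 × 4 × 4 = 10,496,000 bytes.
Total = 1,126,217,600 bytes = 1074.0 MiB.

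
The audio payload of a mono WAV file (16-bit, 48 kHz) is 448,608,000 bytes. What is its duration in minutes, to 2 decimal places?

77.88 minutes

Byte rate = 48,000 × 2 × 1 = 96,000 bytes/s.
Duration = 448,608,000 / 96,000 = 4,673 s.
4,673 s / 60 = 77.88 minutes.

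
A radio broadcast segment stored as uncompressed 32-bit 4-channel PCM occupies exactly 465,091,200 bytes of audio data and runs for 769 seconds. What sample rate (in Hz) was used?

Bytes = sample_rate × seconds × bytes_per_sample × channels.
sample_rate = 465,091,200 / (769 × 4 × 4) = 465,091,200 / 12,304 = 37,800 Hz.

37,800 Hz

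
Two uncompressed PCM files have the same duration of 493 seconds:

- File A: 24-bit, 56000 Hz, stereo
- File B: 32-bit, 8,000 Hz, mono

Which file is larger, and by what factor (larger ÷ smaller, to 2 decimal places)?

File A, by a factor of 10.50

File A: 56,000 × 3 × 2 = 336,000 bytes/s.
File B: 8,000 × 4 × 1 = 32,000 bytes/s.
File A is larger; ratio = 165,648,000 / 15,776,000 = 10.50.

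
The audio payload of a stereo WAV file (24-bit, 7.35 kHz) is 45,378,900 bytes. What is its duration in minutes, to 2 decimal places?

Byte rate = 7,350 × 3 × 2 = 44,100 bytes/s.
Duration = 45,378,900 / 44,100 = 1,029 s.
1,029 s / 60 = 17.15 minutes.

17.15 minutes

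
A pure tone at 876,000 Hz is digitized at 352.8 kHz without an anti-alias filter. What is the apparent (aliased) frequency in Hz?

Nyquist = 352,800/2 = 176,400 Hz; 876,000 Hz exceeds it.
Alias = |876,000 − 2×352,800| = |876,000 − 705,600| = 170,400 Hz.

170,400 Hz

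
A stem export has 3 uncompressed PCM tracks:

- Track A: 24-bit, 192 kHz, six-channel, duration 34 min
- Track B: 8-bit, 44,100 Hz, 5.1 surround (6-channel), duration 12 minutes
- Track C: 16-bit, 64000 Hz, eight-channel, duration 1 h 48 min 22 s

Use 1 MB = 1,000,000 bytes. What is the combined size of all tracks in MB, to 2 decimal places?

Track A: 34 min = 2,040 s; 192,000 × 2,040 × 3 × 6 = 7,050,240,000 bytes.
Track B: 12 minutes = 720 s; 44,100 × 720 × 1 × 6 = 190,512,000 bytes.
Track C: 1 h 48 min 22 s = 6,502 s; 64,000 × 6,502 × 2 × 8 = 6,658,048,000 bytes.
Total = 13,898,800,000 bytes = 13898.80 MB.

13898.80 MB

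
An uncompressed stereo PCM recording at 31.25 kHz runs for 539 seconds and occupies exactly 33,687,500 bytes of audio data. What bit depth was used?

8 bits

Bytes per sample = 33,687,500 / (31,250 × 539 × 2) = 33,687,500 / 33,687,500 = 1.
Bit depth = 1 × 8 = 8 bits.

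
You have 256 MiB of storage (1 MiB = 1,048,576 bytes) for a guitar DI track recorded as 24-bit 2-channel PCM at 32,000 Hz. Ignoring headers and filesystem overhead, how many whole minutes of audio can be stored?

Uncompressed byte rate = 32,000 × 3 × 2 = 192,000 bytes/s.
Capacity = 256 × 1,048,576 = 268,435,456 bytes.
268,435,456 / 192,000 ≈ 1398.1 s → 23 minutes.

23 minutes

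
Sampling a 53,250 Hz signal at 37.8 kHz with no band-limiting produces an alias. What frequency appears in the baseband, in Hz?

15,450 Hz

Nyquist = 37,800/2 = 18,900 Hz; 53,250 Hz exceeds it.
Alias = |53,250 − 1×37,800| = |53,250 − 37,800| = 15,450 Hz.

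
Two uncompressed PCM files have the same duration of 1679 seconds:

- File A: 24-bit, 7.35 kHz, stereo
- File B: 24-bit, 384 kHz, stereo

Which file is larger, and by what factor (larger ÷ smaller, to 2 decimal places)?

File A: 7,350 × 3 × 2 = 44,100 bytes/s.
File B: 384,000 × 3 × 2 = 2,304,000 bytes/s.
File B is larger; ratio = 3,868,416,000 / 74,043,900 = 52.24.

File B, by a factor of 52.24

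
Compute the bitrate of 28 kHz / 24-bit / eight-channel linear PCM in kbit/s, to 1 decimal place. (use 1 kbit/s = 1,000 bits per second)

Bit rate = 28,000 × 24 × 8 = 5,376,000 bits/s.
= 5376.0 kbit/s.

5376.0 kbit/s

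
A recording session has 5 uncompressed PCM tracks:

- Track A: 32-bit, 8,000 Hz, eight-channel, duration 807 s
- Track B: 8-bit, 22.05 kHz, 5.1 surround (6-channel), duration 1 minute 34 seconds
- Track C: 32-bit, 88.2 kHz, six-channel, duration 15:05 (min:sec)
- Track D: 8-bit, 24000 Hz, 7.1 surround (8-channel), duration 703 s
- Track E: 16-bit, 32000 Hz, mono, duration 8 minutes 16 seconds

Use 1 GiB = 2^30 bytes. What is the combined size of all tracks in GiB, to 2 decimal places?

2.14 GiB

Track A: 8,000 × 807 × 4 × 8 = 206,592,000 bytes.
Track B: 1 minute 34 seconds = 94 s; 22,050 × 94 × 1 × 6 = 12,436,200 bytes.
Track C: 15:05 (min:sec) = 905 s; 88,200 × 905 × 4 × 6 = 1,915,704,000 bytes.
Track D: 24,000 × 703 × 1 × 8 = 134,976,000 bytes.
Track E: 8 minutes 16 seconds = 496 s; 32,000 × 496 × 2 × 1 = 31,744,000 bytes.
Total = 2,301,452,200 bytes = 2.14 GiB.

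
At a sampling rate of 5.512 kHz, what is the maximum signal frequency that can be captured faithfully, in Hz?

Nyquist frequency = sample rate / 2 = 5,512 / 2 = 2,756 Hz.

2,756 Hz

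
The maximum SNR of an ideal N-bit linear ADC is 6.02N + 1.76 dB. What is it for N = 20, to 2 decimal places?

122.16 dB

6.02 × 20 + 1.76 = 122.16 dB.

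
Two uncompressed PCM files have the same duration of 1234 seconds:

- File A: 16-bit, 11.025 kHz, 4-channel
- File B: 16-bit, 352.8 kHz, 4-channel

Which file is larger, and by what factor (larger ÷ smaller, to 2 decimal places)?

File A: 11,025 × 2 × 4 = 88,200 bytes/s.
File B: 352,800 × 2 × 4 = 2,822,400 bytes/s.
File B is larger; ratio = 3,482,841,600 / 108,838,800 = 32.00.

File B, by a factor of 32.00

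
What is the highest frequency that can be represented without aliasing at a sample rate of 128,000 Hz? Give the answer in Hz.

Nyquist frequency = sample rate / 2 = 128,000 / 2 = 64,000 Hz.

64,000 Hz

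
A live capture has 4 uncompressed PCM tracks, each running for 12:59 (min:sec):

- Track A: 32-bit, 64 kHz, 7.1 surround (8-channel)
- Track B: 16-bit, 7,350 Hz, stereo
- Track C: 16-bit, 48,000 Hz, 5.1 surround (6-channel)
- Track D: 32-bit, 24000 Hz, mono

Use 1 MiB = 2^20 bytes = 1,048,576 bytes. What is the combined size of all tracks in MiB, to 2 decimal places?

12:59 (min:sec) = 779 s.
Track A: 64,000 × 779 × 4 × 8 = 1,595,392,000 bytes.
Track B: 7,350 × 779 × 2 × 2 = 22,902,600 bytes.
Track C: 48,000 × 779 × 2 × 6 = 448,704,000 bytes.
Track D: 24,000 × 779 × 4 × 1 = 74,784,000 bytes.
Total = 2,141,782,600 bytes = 2042.56 MiB.

2042.56 MiB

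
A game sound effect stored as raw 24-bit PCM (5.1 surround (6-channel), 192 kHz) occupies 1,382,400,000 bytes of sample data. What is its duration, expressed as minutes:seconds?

Byte rate = 192,000 × 3 × 6 = 3,456,000 bytes/s.
Duration = 1,382,400,000 / 3,456,000 = 400 s.
400 s = 6:40.

6:40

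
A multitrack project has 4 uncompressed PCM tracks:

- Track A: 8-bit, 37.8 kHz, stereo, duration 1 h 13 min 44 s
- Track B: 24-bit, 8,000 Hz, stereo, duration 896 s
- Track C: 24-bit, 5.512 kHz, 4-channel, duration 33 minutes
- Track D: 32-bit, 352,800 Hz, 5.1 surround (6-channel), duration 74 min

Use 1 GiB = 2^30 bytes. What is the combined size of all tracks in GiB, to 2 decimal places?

Track A: 1 h 13 min 44 s = 4,424 s; 37,800 × 4,424 × 1 × 2 = 334,454,400 bytes.
Track B: 8,000 × 896 × 3 × 2 = 43,008,000 bytes.
Track C: 33 minutes = 1,980 s; 5,512 × 1,980 × 3 × 4 = 130,965,120 bytes.
Track D: 74 min = 4,440 s; 352,800 × 4,440 × 4 × 6 = 37,594,368,000 bytes.
Total = 38,102,795,520 bytes = 35.49 GiB.

35.49 GiB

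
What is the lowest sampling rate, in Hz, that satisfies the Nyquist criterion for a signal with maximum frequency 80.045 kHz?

160,090 Hz

Minimum sample rate = 2 × 80,045 Hz = 160,090 Hz.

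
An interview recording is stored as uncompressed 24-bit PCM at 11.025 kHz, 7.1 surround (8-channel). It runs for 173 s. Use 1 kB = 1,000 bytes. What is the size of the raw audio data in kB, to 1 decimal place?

Bytes = 11,025 samples/s × 173 s × 3 bytes/sample × 8 ch = 45,775,800 bytes.
45,775,800 / 1,000 = 45775.8 kB.

45775.8 kB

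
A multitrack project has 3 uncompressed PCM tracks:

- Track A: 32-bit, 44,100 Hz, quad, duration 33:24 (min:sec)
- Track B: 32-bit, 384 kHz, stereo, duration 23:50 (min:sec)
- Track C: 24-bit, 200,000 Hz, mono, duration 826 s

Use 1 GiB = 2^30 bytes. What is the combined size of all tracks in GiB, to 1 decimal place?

Track A: 33:24 (min:sec) = 2,004 s; 44,100 × 2,004 × 4 × 4 = 1,414,022,400 bytes.
Track B: 23:50 (min:sec) = 1,430 s; 384,000 × 1,430 × 4 × 2 = 4,392,960,000 bytes.
Track C: 200,000 × 826 × 3 × 1 = 495,600,000 bytes.
Total = 6,302,582,400 bytes = 5.9 GiB.

5.9 GiB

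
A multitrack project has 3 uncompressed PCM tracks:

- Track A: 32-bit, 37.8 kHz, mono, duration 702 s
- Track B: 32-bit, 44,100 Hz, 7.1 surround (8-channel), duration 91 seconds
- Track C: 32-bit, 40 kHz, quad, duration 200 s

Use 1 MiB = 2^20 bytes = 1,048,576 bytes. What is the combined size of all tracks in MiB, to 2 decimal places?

345.77 MiB

Track A: 37,800 × 702 × 4 × 1 = 106,142,400 bytes.
Track B: 44,100 × 91 × 4 × 8 = 128,419,200 bytes.
Track C: 40,000 × 200 × 4 × 4 = 128,000,000 bytes.
Total = 362,561,600 bytes = 345.77 MiB.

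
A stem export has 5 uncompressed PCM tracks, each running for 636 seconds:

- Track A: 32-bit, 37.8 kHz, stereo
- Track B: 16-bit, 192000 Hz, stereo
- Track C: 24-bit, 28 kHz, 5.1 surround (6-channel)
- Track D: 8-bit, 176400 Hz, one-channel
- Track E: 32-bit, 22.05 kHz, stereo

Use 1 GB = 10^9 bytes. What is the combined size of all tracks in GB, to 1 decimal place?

1.2 GB

Track A: 37,800 × 636 × 4 × 2 = 192,326,400 bytes.
Track B: 192,000 × 636 × 2 × 2 = 488,448,000 bytes.
Track C: 28,000 × 636 × 3 × 6 = 320,544,000 bytes.
Track D: 176,400 × 636 × 1 × 1 = 112,190,400 bytes.
Track E: 22,050 × 636 × 4 × 2 = 112,190,400 bytes.
Total = 1,225,699,200 bytes = 1.2 GB.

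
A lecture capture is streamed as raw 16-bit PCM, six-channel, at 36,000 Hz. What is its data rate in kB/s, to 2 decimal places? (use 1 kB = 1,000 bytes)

Bit rate = 36,000 × 16 × 6 = 3,456,000 bits/s.
3,456,000 / 8 = 432,000 B/s = 432.00 kB/s.

432.00 kB/s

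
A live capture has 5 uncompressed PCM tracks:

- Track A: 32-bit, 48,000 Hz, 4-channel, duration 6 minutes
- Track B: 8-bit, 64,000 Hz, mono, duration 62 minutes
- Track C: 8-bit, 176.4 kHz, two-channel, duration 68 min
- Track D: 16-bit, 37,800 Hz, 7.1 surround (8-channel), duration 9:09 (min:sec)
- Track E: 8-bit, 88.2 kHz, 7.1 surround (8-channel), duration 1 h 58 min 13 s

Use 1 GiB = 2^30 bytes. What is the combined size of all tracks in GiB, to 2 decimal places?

6.79 GiB

Track A: 6 minutes = 360 s; 48,000 × 360 × 4 × 4 = 276,480,000 bytes.
Track B: 62 minutes = 3,720 s; 64,000 × 3,720 × 1 × 1 = 238,080,000 bytes.
Track C: 68 min = 4,080 s; 176,400 × 4,080 × 1 × 2 = 1,439,424,000 bytes.
Track D: 9:09 (min:sec) = 549 s; 37,800 × 549 × 2 × 8 = 332,035,200 bytes.
Track E: 1 h 58 min 13 s = 7,093 s; 88,200 × 7,093 × 1 × 8 = 5,004,820,800 bytes.
Total = 7,290,840,000 bytes = 6.79 GiB.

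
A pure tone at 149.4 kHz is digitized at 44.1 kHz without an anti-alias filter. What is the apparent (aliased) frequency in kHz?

Nyquist = 44,100/2 = 22,050 Hz; 149,400 Hz exceeds it.
Alias = |149,400 − 3×44,100| = |149,400 − 132,300| = 17,100 Hz = 17.1 kHz.

17.1 kHz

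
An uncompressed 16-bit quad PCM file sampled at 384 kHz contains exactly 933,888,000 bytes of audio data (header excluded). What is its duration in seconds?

Byte rate = 384,000 × 2 × 4 = 3,072,000 bytes/s.
Duration = 933,888,000 / 3,072,000 = 304 s.

304 seconds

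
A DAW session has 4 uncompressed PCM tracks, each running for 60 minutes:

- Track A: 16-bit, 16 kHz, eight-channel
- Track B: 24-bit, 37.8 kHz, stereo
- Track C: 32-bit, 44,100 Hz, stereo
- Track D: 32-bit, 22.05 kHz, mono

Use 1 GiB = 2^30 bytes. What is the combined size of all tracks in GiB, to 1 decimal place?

60 minutes = 3,600 s.
Track A: 16,000 × 3,600 × 2 × 8 = 921,600,000 bytes.
Track B: 37,800 × 3,600 × 3 × 2 = 816,480,000 bytes.
Track C: 44,100 × 3,600 × 4 × 2 = 1,270,080,000 bytes.
Track D: 22,050 × 3,600 × 4 × 1 = 317,520,000 bytes.
Total = 3,325,680,000 bytes = 3.1 GiB.

3.1 GiB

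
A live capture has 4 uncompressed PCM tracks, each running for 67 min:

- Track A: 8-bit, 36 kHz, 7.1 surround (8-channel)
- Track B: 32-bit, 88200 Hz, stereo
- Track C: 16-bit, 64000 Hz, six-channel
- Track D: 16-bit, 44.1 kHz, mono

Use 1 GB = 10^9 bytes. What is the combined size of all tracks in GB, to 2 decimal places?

67 min = 4,020 s.
Track A: 36,000 × 4,020 × 1 × 8 = 1,157,760,000 bytes.
Track B: 88,200 × 4,020 × 4 × 2 = 2,836,512,000 bytes.
Track C: 64,000 × 4,020 × 2 × 6 = 3,087,360,000 bytes.
Track D: 44,100 × 4,020 × 2 × 1 = 354,564,000 bytes.
Total = 7,436,196,000 bytes = 7.44 GB.

7.44 GB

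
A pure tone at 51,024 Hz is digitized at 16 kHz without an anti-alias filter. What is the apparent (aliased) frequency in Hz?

3,024 Hz

Nyquist = 16,000/2 = 8,000 Hz; 51,024 Hz exceeds it.
Alias = |51,024 − 3×16,000| = |51,024 − 48,000| = 3,024 Hz.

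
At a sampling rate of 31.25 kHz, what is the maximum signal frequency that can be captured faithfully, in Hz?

15,625 Hz

Nyquist frequency = sample rate / 2 = 31,250 / 2 = 15,625 Hz.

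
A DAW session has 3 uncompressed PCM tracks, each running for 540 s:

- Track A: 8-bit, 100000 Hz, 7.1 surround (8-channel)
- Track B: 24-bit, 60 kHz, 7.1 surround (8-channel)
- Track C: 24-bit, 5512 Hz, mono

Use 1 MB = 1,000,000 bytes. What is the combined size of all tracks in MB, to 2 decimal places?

1218.53 MB

Track A: 100,000 × 540 × 1 × 8 = 432,000,000 bytes.
Track B: 60,000 × 540 × 3 × 8 = 777,600,000 bytes.
Track C: 5,512 × 540 × 3 × 1 = 8,929,440 bytes.
Total = 1,218,529,440 bytes = 1218.53 MB.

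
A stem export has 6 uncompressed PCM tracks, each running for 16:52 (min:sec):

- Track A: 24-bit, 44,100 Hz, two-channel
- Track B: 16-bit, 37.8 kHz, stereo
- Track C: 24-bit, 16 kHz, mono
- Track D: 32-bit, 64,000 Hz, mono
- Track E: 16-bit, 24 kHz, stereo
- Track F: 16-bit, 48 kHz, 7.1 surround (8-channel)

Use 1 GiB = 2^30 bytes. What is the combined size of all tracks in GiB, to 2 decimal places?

16:52 (min:sec) = 1,012 s.
Track A: 44,100 × 1,012 × 3 × 2 = 267,775,200 bytes.
Track B: 37,800 × 1,012 × 2 × 2 = 153,014,400 bytes.
Track C: 16,000 × 1,012 × 3 × 1 = 48,576,000 bytes.
Track D: 64,000 × 1,012 × 4 × 1 = 259,072,000 bytes.
Track E: 24,000 × 1,012 × 2 × 2 = 97,152,000 bytes.
Track F: 48,000 × 1,012 × 2 × 8 = 777,216,000 bytes.
Total = 1,602,805,600 bytes = 1.49 GiB.

1.49 GiB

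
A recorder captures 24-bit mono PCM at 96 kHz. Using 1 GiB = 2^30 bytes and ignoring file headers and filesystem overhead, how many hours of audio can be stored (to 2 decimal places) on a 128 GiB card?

Uncompressed byte rate = 96,000 × 3 × 1 = 288,000 bytes/s.
Capacity = 128 × 1,073,741,824 = 137,438,953,472 bytes.
137,438,953,472 / 288,000 ≈ 477218.59 s → 132.56 hours.

132.56 hours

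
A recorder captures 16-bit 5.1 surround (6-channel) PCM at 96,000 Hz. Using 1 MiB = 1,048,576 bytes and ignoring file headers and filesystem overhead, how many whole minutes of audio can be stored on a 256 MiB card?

Uncompressed byte rate = 96,000 × 2 × 6 = 1,152,000 bytes/s.
Capacity = 256 × 1,048,576 = 268,435,456 bytes.
268,435,456 / 1,152,000 ≈ 233.02 s → 3 minutes.

3 minutes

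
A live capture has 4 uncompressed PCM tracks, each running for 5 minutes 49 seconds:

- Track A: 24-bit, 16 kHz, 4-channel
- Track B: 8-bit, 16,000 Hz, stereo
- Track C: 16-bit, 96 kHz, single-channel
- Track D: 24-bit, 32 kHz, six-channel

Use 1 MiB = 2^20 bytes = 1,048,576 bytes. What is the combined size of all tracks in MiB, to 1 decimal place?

5 minutes 49 seconds = 349 s.
Track A: 16,000 × 349 × 3 × 4 = 67,008,000 bytes.
Track B: 16,000 × 349 × 1 × 2 = 11,168,000 bytes.
Track C: 96,000 × 349 × 2 × 1 = 67,008,000 bytes.
Track D: 32,000 × 349 × 3 × 6 = 201,024,000 bytes.
Total = 346,208,000 bytes = 330.2 MiB.

330.2 MiB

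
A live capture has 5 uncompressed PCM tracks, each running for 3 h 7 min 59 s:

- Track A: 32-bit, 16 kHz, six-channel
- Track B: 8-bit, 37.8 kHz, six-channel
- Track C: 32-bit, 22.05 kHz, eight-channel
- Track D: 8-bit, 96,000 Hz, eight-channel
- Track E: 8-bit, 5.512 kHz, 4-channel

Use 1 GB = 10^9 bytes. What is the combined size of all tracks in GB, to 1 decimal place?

23.8 GB

3 h 7 min 59 s = 11,279 s.
Track A: 16,000 × 11,279 × 4 × 6 = 4,331,136,000 bytes.
Track B: 37,800 × 11,279 × 1 × 6 = 2,558,077,200 bytes.
Track C: 22,050 × 11,279 × 4 × 8 = 7,958,462,400 bytes.
Track D: 96,000 × 11,279 × 1 × 8 = 8,662,272,000 bytes.
Track E: 5,512 × 11,279 × 1 × 4 = 248,679,392 bytes.
Total = 23,758,626,992 bytes = 23.8 GB.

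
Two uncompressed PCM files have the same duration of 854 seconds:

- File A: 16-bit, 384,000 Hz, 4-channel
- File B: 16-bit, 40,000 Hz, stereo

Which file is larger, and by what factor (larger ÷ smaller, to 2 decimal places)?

File A, by a factor of 19.20

File A: 384,000 × 2 × 4 = 3,072,000 bytes/s.
File B: 40,000 × 2 × 2 = 160,000 bytes/s.
File A is larger; ratio = 2,623,488,000 / 136,640,000 = 19.20.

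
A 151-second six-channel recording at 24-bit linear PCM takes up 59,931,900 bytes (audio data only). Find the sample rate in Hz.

Bytes = sample_rate × seconds × bytes_per_sample × channels.
sample_rate = 59,931,900 / (151 × 3 × 6) = 59,931,900 / 2,718 = 22,050 Hz.

22,050 Hz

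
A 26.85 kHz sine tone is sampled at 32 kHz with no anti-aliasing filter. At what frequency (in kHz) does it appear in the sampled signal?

Nyquist = 32,000/2 = 16,000 Hz; 26,850 Hz exceeds it.
Alias = |26,850 − 1×32,000| = |26,850 − 32,000| = 5,150 Hz = 5.15 kHz.

5.15 kHz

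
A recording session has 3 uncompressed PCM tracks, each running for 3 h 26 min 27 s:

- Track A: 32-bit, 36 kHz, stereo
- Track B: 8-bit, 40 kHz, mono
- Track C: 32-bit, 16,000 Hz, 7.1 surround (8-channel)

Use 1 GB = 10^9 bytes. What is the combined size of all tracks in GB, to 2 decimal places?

3 h 26 min 27 s = 12,387 s.
Track A: 36,000 × 12,387 × 4 × 2 = 3,567,456,000 bytes.
Track B: 40,000 × 12,387 × 1 × 1 = 495,480,000 bytes.
Track C: 16,000 × 12,387 × 4 × 8 = 6,342,144,000 bytes.
Total = 10,405,080,000 bytes = 10.41 GB.

10.41 GB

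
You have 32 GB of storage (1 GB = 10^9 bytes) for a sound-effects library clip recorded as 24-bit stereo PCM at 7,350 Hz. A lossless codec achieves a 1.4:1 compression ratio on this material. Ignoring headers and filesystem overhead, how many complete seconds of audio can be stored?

1,015,873 seconds

Uncompressed byte rate = 7,350 × 3 × 2 = 44,100 bytes/s.
After 1.4:1 compression, effective rate ≈ 31500 bytes/s.
Capacity = 32 × 1,000,000,000 = 32,000,000,000 bytes.
32,000,000,000 / effective rate ≈ 1015873.02 s → 1,015,873 seconds.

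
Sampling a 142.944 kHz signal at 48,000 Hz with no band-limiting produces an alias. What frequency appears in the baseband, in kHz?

1.056 kHz

Nyquist = 48,000/2 = 24,000 Hz; 142,944 Hz exceeds it.
Alias = |142,944 − 3×48,000| = |142,944 − 144,000| = 1,056 Hz = 1.056 kHz.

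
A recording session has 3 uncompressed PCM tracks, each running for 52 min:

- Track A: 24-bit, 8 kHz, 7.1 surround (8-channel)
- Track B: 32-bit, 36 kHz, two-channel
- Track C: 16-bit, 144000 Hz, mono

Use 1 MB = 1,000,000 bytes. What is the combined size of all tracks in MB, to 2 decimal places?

52 min = 3,120 s.
Track A: 8,000 × 3,120 × 3 × 8 = 599,040,000 bytes.
Track B: 36,000 × 3,120 × 4 × 2 = 898,560,000 bytes.
Track C: 144,000 × 3,120 × 2 × 1 = 898,560,000 bytes.
Total = 2,396,160,000 bytes = 2396.16 MB.

2396.16 MB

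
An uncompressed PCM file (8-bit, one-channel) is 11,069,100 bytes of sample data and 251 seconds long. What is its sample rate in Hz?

Bytes = sample_rate × seconds × bytes_per_sample × channels.
sample_rate = 11,069,100 / (251 × 1 × 1) = 11,069,100 / 251 = 44,100 Hz.

44,100 Hz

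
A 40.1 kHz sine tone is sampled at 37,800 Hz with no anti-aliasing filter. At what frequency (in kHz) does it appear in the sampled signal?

Nyquist = 37,800/2 = 18,900 Hz; 40,100 Hz exceeds it.
Alias = |40,100 − 1×37,800| = |40,100 − 37,800| = 2,300 Hz = 2.3 kHz.

2.3 kHz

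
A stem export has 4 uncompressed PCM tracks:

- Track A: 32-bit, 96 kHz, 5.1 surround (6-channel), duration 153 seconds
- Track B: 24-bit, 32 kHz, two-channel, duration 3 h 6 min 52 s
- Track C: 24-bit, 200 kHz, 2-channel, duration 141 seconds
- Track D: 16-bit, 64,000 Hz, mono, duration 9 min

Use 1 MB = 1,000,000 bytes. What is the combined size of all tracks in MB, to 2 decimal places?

Track A: 96,000 × 153 × 4 × 6 = 352,512,000 bytes.
Track B: 3 h 6 min 52 s = 11,212 s; 32,000 × 11,212 × 3 × 2 = 2,152,704,000 bytes.
Track C: 200,000 × 141 × 3 × 2 = 169,200,000 bytes.
Track D: 9 min = 540 s; 64,000 × 540 × 2 × 1 = 69,120,000 bytes.
Total = 2,743,536,000 bytes = 2743.54 MB.

2743.54 MB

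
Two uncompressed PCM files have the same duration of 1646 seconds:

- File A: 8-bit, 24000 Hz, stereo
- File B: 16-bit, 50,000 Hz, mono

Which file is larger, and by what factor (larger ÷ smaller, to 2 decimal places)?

File B, by a factor of 2.08

File A: 24,000 × 1 × 2 = 48,000 bytes/s.
File B: 50,000 × 2 × 1 = 100,000 bytes/s.
File B is larger; ratio = 164,600,000 / 79,008,000 = 2.08.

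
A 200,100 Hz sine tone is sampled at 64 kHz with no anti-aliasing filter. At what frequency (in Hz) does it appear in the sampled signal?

Nyquist = 64,000/2 = 32,000 Hz; 200,100 Hz exceeds it.
Alias = |200,100 − 3×64,000| = |200,100 − 192,000| = 8,100 Hz.

8,100 Hz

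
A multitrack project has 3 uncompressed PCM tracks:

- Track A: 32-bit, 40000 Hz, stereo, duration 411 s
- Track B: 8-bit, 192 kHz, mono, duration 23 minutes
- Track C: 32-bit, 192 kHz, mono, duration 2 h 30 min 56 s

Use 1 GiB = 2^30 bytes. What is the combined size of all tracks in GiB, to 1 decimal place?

6.8 GiB

Track A: 40,000 × 411 × 4 × 2 = 131,520,000 bytes.
Track B: 23 minutes = 1,380 s; 192,000 × 1,380 × 1 × 1 = 264,960,000 bytes.
Track C: 2 h 30 min 56 s = 9,056 s; 192,000 × 9,056 × 4 × 1 = 6,955,008,000 bytes.
Total = 7,351,488,000 bytes = 6.8 GiB.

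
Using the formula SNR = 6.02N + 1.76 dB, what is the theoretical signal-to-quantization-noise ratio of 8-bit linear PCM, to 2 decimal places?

6.02 × 8 + 1.76 = 49.92 dB.

49.92 dB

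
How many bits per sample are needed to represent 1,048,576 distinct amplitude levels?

20 bits

log2(1,048,576) = 20.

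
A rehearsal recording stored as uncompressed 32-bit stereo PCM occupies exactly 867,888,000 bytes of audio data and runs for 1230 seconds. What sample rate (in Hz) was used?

Bytes = sample_rate × seconds × bytes_per_sample × channels.
sample_rate = 867,888,000 / (1,230 × 4 × 2) = 867,888,000 / 9,840 = 88,200 Hz.

88,200 Hz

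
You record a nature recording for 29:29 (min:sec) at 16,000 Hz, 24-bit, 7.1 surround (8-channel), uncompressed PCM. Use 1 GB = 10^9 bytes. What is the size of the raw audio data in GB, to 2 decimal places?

0.68 GB

Duration = 29:29 (min:sec) = 1,769 s.
Bytes = 16,000 samples/s × 1,769 s × 3 bytes/sample × 8 ch = 679,296,000 bytes.
679,296,000 / 1,000,000,000 = 0.68 GB.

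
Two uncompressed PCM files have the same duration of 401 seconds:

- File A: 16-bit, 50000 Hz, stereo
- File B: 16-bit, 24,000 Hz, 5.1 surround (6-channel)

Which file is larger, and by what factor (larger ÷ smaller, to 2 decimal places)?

File B, by a factor of 1.44

File A: 50,000 × 2 × 2 = 200,000 bytes/s.
File B: 24,000 × 2 × 6 = 288,000 bytes/s.
File B is larger; ratio = 115,488,000 / 80,200,000 = 1.44.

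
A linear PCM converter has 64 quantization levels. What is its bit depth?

6 bits

log2(64) = 6.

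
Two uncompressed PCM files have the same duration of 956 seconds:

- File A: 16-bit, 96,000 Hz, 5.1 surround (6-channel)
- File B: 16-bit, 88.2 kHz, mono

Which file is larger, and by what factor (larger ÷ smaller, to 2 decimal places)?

File A, by a factor of 6.53

File A: 96,000 × 2 × 6 = 1,152,000 bytes/s.
File B: 88,200 × 2 × 1 = 176,400 bytes/s.
File A is larger; ratio = 1,101,312,000 / 168,638,400 = 6.53.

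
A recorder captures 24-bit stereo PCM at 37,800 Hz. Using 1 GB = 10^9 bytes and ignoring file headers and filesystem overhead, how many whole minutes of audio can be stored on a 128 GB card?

9,406 minutes

Uncompressed byte rate = 37,800 × 3 × 2 = 226,800 bytes/s.
Capacity = 128 × 1,000,000,000 = 128,000,000,000 bytes.
128,000,000,000 / 226,800 ≈ 564373.9 s → 9,406 minutes.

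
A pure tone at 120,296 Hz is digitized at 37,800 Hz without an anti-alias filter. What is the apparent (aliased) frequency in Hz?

6,896 Hz

Nyquist = 37,800/2 = 18,900 Hz; 120,296 Hz exceeds it.
Alias = |120,296 − 3×37,800| = |120,296 − 113,400| = 6,896 Hz.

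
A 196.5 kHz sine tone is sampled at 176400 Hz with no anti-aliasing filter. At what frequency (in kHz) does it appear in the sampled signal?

20.1 kHz

Nyquist = 176,400/2 = 88,200 Hz; 196,500 Hz exceeds it.
Alias = |196,500 − 1×176,400| = |196,500 − 176,400| = 20,100 Hz = 20.1 kHz.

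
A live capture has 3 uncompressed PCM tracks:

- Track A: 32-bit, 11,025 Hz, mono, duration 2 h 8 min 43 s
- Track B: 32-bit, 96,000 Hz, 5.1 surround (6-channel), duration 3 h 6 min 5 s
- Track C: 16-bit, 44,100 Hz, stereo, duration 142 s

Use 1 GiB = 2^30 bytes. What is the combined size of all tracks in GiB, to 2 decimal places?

Track A: 2 h 8 min 43 s = 7,723 s; 11,025 × 7,723 × 4 × 1 = 340,584,300 bytes.
Track B: 3 h 6 min 5 s = 11,165 s; 96,000 × 11,165 × 4 × 6 = 25,724,160,000 bytes.
Track C: 44,100 × 142 × 2 × 2 = 25,048,800 bytes.
Total = 26,089,793,100 bytes = 24.30 GiB.

24.30 GiB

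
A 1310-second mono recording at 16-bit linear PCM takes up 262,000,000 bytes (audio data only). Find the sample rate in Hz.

100,000 Hz

Bytes = sample_rate × seconds × bytes_per_sample × channels.
sample_rate = 262,000,000 / (1,310 × 2 × 1) = 262,000,000 / 2,620 = 100,000 Hz.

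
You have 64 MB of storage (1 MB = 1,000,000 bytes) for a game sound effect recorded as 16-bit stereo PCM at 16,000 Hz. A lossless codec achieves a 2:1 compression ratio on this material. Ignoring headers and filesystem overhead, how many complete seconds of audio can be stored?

Uncompressed byte rate = 16,000 × 2 × 2 = 64,000 bytes/s.
After 2:1 compression, effective rate ≈ 32000 bytes/s.
Capacity = 64 × 1,000,000 = 64,000,000 bytes.
64,000,000 / effective rate ≈ 2000 s → 2,000 seconds.

2,000 seconds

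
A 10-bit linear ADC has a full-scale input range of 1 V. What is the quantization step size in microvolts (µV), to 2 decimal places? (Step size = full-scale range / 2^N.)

1 V / 2^10 = 1 / 1,024 V = 976.56 µV.

976.56 µV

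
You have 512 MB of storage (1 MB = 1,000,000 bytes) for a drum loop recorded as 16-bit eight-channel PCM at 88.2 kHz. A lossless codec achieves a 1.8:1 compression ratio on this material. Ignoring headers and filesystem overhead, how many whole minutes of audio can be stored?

10 minutes

Uncompressed byte rate = 88,200 × 2 × 8 = 1,411,200 bytes/s.
After 1.8:1 compression, effective rate ≈ 784000 bytes/s.
Capacity = 512 × 1,000,000 = 512,000,000 bytes.
512,000,000 / effective rate ≈ 653.06 s → 10 minutes.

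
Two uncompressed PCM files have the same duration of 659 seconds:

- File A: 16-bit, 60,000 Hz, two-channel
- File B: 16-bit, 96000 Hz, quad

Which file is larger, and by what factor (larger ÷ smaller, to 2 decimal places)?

File B, by a factor of 3.20

File A: 60,000 × 2 × 2 = 240,000 bytes/s.
File B: 96,000 × 2 × 4 = 768,000 bytes/s.
File B is larger; ratio = 506,112,000 / 158,160,000 = 3.20.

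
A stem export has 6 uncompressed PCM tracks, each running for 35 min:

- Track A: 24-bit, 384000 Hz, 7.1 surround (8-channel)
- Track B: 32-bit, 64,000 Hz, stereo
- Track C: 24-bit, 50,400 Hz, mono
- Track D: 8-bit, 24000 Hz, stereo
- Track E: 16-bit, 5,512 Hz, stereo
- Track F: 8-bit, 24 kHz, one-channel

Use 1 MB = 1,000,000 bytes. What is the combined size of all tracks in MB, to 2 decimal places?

35 min = 2,100 s.
Track A: 384,000 × 2,100 × 3 × 8 = 19,353,600,000 bytes.
Track B: 64,000 × 2,100 × 4 × 2 = 1,075,200,000 bytes.
Track C: 50,400 × 2,100 × 3 × 1 = 317,520,000 bytes.
Track D: 24,000 × 2,100 × 1 × 2 = 100,800,000 bytes.
Track E: 5,512 × 2,100 × 2 × 2 = 46,300,800 bytes.
Track F: 24,000 × 2,100 × 1 × 1 = 50,400,000 bytes.
Total = 20,943,820,800 bytes = 20943.82 MB.

20943.82 MB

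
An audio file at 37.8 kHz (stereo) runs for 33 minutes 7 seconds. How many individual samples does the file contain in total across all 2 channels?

150,217,200 samples

33 minutes 7 seconds = 1,987 s.
37,800 × 1,987 s × 2 ch = 150,217,200 samples.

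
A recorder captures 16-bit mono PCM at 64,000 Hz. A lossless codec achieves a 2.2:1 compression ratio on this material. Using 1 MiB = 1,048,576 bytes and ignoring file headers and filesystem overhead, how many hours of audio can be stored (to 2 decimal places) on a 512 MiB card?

Uncompressed byte rate = 64,000 × 2 × 1 = 128,000 bytes/s.
After 2.2:1 compression, effective rate ≈ 58181.82 bytes/s.
Capacity = 512 × 1,048,576 = 536,870,912 bytes.
536,870,912 / effective rate ≈ 9227.47 s → 2.56 hours.

2.56 hours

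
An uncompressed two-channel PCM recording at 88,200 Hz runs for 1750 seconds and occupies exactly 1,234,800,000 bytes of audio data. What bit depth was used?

32 bits

Bytes per sample = 1,234,800,000 / (88,200 × 1,750 × 2) = 1,234,800,000 / 308,700,000 = 4.
Bit depth = 4 × 8 = 32 bits.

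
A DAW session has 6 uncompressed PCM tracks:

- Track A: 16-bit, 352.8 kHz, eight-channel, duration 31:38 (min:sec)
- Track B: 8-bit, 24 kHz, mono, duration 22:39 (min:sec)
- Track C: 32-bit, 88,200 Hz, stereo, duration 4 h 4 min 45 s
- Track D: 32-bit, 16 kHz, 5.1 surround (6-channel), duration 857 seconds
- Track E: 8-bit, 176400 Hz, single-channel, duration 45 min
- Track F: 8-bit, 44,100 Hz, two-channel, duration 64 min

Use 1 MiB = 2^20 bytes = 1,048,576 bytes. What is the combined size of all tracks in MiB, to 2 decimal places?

21221.39 MiB

Track A: 31:38 (min:sec) = 1,898 s; 352,800 × 1,898 × 2 × 8 = 10,713,830,400 bytes.
Track B: 22:39 (min:sec) = 1,359 s; 24,000 × 1,359 × 1 × 1 = 32,616,000 bytes.
Track C: 4 h 4 min 45 s = 14,685 s; 88,200 × 14,685 × 4 × 2 = 10,361,736,000 bytes.
Track D: 16,000 × 857 × 4 × 6 = 329,088,000 bytes.
Track E: 45 min = 2,700 s; 176,400 × 2,700 × 1 × 1 = 476,280,000 bytes.
Track F: 64 min = 3,840 s; 44,100 × 3,840 × 1 × 2 = 338,688,000 bytes.
Total = 22,252,238,400 bytes = 21221.39 MiB.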